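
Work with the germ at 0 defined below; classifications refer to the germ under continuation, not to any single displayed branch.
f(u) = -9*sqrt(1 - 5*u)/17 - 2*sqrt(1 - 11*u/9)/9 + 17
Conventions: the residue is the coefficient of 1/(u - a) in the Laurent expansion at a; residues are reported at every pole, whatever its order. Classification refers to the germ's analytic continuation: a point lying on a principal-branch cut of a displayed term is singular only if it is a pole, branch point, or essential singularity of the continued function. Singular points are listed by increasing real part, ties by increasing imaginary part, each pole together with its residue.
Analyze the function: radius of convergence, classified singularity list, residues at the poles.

Branch term (-9/17)*sqrt(1 - u/(1/5)): its argument vanishes at u = 1/5, a square-root branch point, modulus 1/5.
Branch term (-2/9)*sqrt(1 - u/(9/11)): its argument vanishes at u = 9/11, a square-root branch point, modulus 9/11.
The radius of convergence is the smallest modulus among the singular points: 1/5.
List the singular points by increasing real part (a conjugate pair: the negative imaginary part first).

Radius of convergence at 0: 1/5.
At 1/5: an algebraic (square-root) branch point.
At 9/11: an algebraic (square-root) branch point.


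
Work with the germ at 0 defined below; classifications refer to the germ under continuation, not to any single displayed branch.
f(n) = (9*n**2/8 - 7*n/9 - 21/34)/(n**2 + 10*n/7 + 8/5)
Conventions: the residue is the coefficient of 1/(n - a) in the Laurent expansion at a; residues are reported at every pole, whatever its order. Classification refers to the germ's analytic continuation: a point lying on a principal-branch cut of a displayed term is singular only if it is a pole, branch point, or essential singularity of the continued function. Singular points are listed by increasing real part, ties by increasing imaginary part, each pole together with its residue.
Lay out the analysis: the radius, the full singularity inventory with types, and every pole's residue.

Radius of convergence at 0: (2/5)*sqrt(10).
At (-5/7) - ((1/35)*sqrt(1335))*i: a pole of order 1; residue (-601/504) - ((107077/11438280)*sqrt(1335))*i.
At (-5/7) + ((1/35)*sqrt(1335))*i: a pole of order 1; residue (-601/504) + ((107077/11438280)*sqrt(1335))*i.

Denominator factor (n**2 + 10*n/7 + 8/5): discriminant -1068/245, complex-conjugate roots (-5/7) + ((1/35)*sqrt(1335))*i and (-5/7) - ((1/35)*sqrt(1335))*i; poles of order 1, moduli (2/5)*sqrt(10) and (2/5)*sqrt(10).
The radius of convergence is the smallest modulus among the singular points: (2/5)*sqrt(10).
The factor n**2 + 10*n/7 + 8/5 splits as (n - a)(n - a') with a = (-5/7) - ((1/35)*sqrt(1335))*i, a' = (-5/7) + ((1/35)*sqrt(1335))*i. At the order-1 pole a set g(n) = (n - a)*f(n) = [9*n**2/8 - 7*n/9 - 21/34] / (n - a').
Simple pole: residue = g(a) at a = (-5/7) - ((1/35)*sqrt(1335))*i, which is (-601/504) - ((107077/11438280)*sqrt(1335))*i.
The factor n**2 + 10*n/7 + 8/5 splits as (n - a)(n - a') with a = (-5/7) + ((1/35)*sqrt(1335))*i, a' = (-5/7) - ((1/35)*sqrt(1335))*i. At the order-1 pole a set g(n) = (n - a)*f(n) = [9*n**2/8 - 7*n/9 - 21/34] / (n - a').
Simple pole: residue = g(a) at a = (-5/7) + ((1/35)*sqrt(1335))*i, which is (-601/504) + ((107077/11438280)*sqrt(1335))*i.
List the singular points by increasing real part (a conjugate pair: the negative imaginary part first).


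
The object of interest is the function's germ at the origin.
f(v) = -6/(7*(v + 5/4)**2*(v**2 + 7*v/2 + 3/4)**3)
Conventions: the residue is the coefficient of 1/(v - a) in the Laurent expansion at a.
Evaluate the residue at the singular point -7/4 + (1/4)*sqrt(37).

The factor v**2 + 7*v/2 + 3/4 splits as (v - a)(v - a') with a = -7/4 + (1/4)*sqrt(37), a' = -7/4 - (1/4)*sqrt(37). At the order-3 pole a set g(v) = (v - a)^3*f(v) = [-6/(7*(v + 5/4)**2)] / (v - a')^3.
Order-3 pole: residue = g''(a)/2; g''(-7/4 + (1/4)*sqrt(37)) = -131072/922383 - (1361956864/46721466099)*sqrt(37), so the residue is -65536/922383 - (680978432/46721466099)*sqrt(37).

The residue is -65536/922383 - (680978432/46721466099)*sqrt(37).


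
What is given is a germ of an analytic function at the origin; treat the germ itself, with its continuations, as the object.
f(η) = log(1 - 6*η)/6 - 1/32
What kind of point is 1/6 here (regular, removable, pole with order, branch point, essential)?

The point is a logarithmic branch point.

The term (1/6)*log(1 - η/(1/6)) has argument 1 - 1/6/(1/6) = 0 at 1/6: a logarithmic (infinitely-sheeted) branch point; the remaining terms are analytic or single-valued there.


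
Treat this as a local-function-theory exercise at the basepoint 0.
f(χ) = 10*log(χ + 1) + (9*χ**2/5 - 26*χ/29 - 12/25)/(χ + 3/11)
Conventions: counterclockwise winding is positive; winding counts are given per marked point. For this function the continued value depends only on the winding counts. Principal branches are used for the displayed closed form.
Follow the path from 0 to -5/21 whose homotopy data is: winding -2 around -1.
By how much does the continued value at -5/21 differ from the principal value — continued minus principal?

Continued minus principal equals -(40)*pi*i.

The rational part is single-valued and drops out of the difference; each branch term changes only by its own monodromy.
(10)*log(1 - χ/(-1)): each positive loop around -1 adds 2*pi*i to the log, so winding -2 contributes (10)*(-2)*2*pi*i = -(40)*pi*i.
Summing the contributions at χ = -5/21 gives -(40)*pi*i.


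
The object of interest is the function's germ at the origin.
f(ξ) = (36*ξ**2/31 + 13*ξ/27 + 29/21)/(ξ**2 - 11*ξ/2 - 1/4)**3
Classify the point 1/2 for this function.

The point is a regular point.

Denominator factors: ξ**2 - 11*ξ/2 - 1/4 = -11/4 at ξ = 1/2 — none vanishes.
So the germ continues analytically to 1/2.


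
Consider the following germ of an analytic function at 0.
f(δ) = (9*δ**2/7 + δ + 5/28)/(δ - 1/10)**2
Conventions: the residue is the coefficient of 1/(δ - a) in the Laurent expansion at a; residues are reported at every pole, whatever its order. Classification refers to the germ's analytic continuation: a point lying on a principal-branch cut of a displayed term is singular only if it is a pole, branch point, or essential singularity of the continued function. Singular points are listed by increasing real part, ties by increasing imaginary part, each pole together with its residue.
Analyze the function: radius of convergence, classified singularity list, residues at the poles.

Radius of convergence at 0: 1/10.
At 1/10: a pole of order 2; residue 44/35.

Denominator factor (δ - 1/10)^2: pole of order 2 at 1/10, modulus 1/10.
The radius of convergence is the smallest modulus among the singular points: 1/10.
At the order-2 pole 1/10 set g(δ) = (δ - (1/10))^2*f(δ) = 9*δ**2/7 + δ + 5/28.
Order-2 pole: residue = g'(a); g'(1/10) = 44/35, so the residue is 44/35.


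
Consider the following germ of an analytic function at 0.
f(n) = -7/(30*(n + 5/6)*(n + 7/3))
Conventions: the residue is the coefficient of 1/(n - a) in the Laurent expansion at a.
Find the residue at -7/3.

At the order-1 pole -7/3 set g(n) = (n - (-7/3))*f(n) = -7/(30*(n + 5/6)).
Simple pole: residue = g(a) at a = -7/3, which is 7/45.

The residue is 7/45.


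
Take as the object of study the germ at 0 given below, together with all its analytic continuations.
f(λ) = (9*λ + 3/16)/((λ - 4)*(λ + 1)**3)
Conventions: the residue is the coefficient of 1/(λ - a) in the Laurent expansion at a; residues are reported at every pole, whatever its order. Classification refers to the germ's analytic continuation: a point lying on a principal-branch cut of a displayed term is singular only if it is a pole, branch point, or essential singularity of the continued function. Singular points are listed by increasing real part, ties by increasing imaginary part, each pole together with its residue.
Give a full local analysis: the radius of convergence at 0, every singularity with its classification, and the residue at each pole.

Denominator factor (λ - 4): pole of order 1 at 4, modulus 4.
Denominator factor (λ + 1)^3: pole of order 3 at -1, modulus 1.
The radius of convergence is the smallest modulus among the singular points: 1.
At the order-3 pole -1 set g(λ) = (λ - (-1))^3*f(λ) = (9*λ + 3/16)/(λ - 4).
Order-3 pole: residue = g''(a)/2; g''(-1) = -579/1000, so the residue is -579/2000.
At the order-1 pole 4 set g(λ) = (λ - (4))*f(λ) = (9*λ + 3/16)/(λ + 1)**3.
Simple pole: residue = g(a) at a = 4, which is 579/2000.
List the singular points by increasing real part (a conjugate pair: the negative imaginary part first).

Radius of convergence at 0: 1.
At -1: a pole of order 3; residue -579/2000.
At 4: a pole of order 1; residue 579/2000.


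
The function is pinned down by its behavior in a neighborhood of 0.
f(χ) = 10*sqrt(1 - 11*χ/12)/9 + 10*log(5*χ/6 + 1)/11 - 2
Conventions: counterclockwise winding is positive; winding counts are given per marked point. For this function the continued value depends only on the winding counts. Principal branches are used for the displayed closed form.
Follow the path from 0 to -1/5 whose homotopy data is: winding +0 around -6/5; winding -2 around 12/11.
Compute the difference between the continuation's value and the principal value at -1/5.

Continued minus principal equals 0.

The rational part is single-valued and drops out of the difference; each branch term changes only by its own monodromy.
(10/9)*sqrt(1 - χ/(12/11)): winding -2 is even, the square root returns to the same sheet, contribution 0.
(10/11)*log(1 - χ/(-6/5)): winding 0 around -6/5, so this term returns to its principal value, contribution 0.
Summing the contributions at χ = -1/5 gives 0.


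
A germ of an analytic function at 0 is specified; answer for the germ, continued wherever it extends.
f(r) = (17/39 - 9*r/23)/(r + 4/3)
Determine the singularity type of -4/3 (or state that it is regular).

The point is a pole of order 1.

The denominator factor r + 4/3 vanishes at -4/3 and appears to the power 1; the numerator there equals 859/897, nonzero, and no other factor vanishes.
Hence a pole whose order is the multiplicity, 1.


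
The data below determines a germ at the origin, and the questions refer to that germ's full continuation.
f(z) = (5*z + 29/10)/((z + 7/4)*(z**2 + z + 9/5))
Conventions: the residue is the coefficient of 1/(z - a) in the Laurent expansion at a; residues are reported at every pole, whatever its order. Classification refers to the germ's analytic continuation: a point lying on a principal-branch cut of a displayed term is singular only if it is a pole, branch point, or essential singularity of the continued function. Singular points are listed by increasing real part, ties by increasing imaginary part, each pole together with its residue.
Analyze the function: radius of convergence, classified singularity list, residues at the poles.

Radius of convergence at 0: (3/5)*sqrt(5).
At -7/4: a pole of order 1; residue -156/83.
At (-1/2) - ((1/10)*sqrt(155))*i: a pole of order 1; residue (78/83) + ((220/2573)*sqrt(155))*i.
At (-1/2) + ((1/10)*sqrt(155))*i: a pole of order 1; residue (78/83) - ((220/2573)*sqrt(155))*i.

Denominator factor (z**2 + z + 9/5): discriminant -31/5, complex-conjugate roots (-1/2) + ((1/10)*sqrt(155))*i and (-1/2) - ((1/10)*sqrt(155))*i; poles of order 1, moduli (3/5)*sqrt(5) and (3/5)*sqrt(5).
Denominator factor (z + 7/4): pole of order 1 at -7/4, modulus 7/4.
The radius of convergence is the smallest modulus among the singular points: (3/5)*sqrt(5).
At the order-1 pole -7/4 set g(z) = (z - (-7/4))*f(z) = (5*z + 29/10)/(z**2 + z + 9/5).
Simple pole: residue = g(a) at a = -7/4, which is -156/83.
The factor z**2 + z + 9/5 splits as (z - a)(z - a') with a = (-1/2) - ((1/10)*sqrt(155))*i, a' = (-1/2) + ((1/10)*sqrt(155))*i. At the order-1 pole a set g(z) = (z - a)*f(z) = [(5*z + 29/10)/(z + 7/4)] / (z - a').
Simple pole: residue = g(a) at a = (-1/2) - ((1/10)*sqrt(155))*i, which is (78/83) + ((220/2573)*sqrt(155))*i.
The factor z**2 + z + 9/5 splits as (z - a)(z - a') with a = (-1/2) + ((1/10)*sqrt(155))*i, a' = (-1/2) - ((1/10)*sqrt(155))*i. At the order-1 pole a set g(z) = (z - a)*f(z) = [(5*z + 29/10)/(z + 7/4)] / (z - a').
Simple pole: residue = g(a) at a = (-1/2) + ((1/10)*sqrt(155))*i, which is (78/83) - ((220/2573)*sqrt(155))*i.
List the singular points by increasing real part (a conjugate pair: the negative imaginary part first).


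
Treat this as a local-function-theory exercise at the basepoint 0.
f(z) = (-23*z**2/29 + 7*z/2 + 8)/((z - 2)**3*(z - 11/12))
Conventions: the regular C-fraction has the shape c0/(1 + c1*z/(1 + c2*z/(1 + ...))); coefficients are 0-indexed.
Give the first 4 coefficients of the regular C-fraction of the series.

Taylor coefficients (expand at 0): a_0 = 12/11, a_1 = 1599/484, a_2 = 1805871/308792, a_3 = 28183035/3396712.
c0 = a_0 = 12/11. Peel one level at a time: if S = 1 + c*z/S' with S'(0) = 1, then c is the z-coefficient of S and S' = c*z/(S - 1).
S_1 = c0/f = 1 + (-533/176)*z + (311175/81664)*z^2 + ...; c1 = -533/176.
S_2 = c1*z/(S_1 - 1) = 1 + (311175/247312)*z + (594507839/955675396)*z^2 + ...; c2 = 311175/247312.
S_3 = c2*z/(S_2 - 1) = 1 + (-2378031356/4809831975)*z + ...; c3 = -2378031356/4809831975.

The regular C-fraction coefficients are [12/11, -533/176, 311175/247312, -2378031356/4809831975].


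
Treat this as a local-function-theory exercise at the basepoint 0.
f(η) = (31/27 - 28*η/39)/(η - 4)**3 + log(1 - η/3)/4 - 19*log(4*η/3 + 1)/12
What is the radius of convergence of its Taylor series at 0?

The radius of convergence is 3/4.

Denominator factor (η - 4)^3: pole of order 3 at 4, modulus 4.
Branch term (-19/12)*log(1 - η/(-3/4)): its argument vanishes at η = -3/4, a logarithmic branch point, modulus 3/4.
Branch term (1/4)*log(1 - η/(3)): its argument vanishes at η = 3, a logarithmic branch point, modulus 3.
The radius of convergence is the smallest modulus among the singular points: 3/4.


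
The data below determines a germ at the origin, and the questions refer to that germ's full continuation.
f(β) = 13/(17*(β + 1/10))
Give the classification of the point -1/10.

The point is a pole of order 1.

The denominator factor β + 1/10 vanishes at -1/10 and appears to the power 1; the numerator there equals 13/17, nonzero, and no other factor vanishes.
Hence a pole whose order is the multiplicity, 1.


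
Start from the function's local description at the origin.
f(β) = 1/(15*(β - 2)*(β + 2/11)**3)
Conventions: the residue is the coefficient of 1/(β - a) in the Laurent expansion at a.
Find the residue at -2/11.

At the order-3 pole -2/11 set g(β) = (β - (-2/11))^3*f(β) = 1/(15*(β - 2)).
Order-3 pole: residue = g''(a)/2; g''(-2/11) = -1331/103680, so the residue is -1331/207360.

The residue is -1331/207360.


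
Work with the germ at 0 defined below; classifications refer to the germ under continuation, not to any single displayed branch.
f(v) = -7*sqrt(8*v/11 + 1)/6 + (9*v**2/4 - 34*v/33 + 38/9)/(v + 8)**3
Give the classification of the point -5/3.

Denominator factors: v + 8 = 19/3 at v = -5/3 — none vanishes.
Branch term sqrt(1 - v/(-11/8)): argument at -5/3 is -7/33, nonzero, so -5/3 is not its branch point (a point on a principal cut is still regular for the continued germ).
So the germ continues analytically to -5/3.

The point is a regular point.


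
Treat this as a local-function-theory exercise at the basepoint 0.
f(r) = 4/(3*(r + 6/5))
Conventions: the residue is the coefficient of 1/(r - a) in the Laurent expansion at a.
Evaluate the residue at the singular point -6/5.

At the order-1 pole -6/5 set g(r) = (r - (-6/5))*f(r) = 4/3.
Simple pole: residue = g(a) at a = -6/5, which is 4/3.

The residue is 4/3.


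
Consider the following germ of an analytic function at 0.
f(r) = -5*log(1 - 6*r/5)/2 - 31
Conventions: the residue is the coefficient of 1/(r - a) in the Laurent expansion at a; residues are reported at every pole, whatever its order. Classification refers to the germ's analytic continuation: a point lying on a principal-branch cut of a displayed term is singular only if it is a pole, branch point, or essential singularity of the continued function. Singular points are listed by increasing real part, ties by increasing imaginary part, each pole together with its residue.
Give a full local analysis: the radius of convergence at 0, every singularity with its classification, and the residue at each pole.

Branch term (-5/2)*log(1 - r/(5/6)): its argument vanishes at r = 5/6, a logarithmic branch point, modulus 5/6.
The radius of convergence is the smallest modulus among the singular points: 5/6.

Radius of convergence at 0: 5/6.
At 5/6: a logarithmic branch point.


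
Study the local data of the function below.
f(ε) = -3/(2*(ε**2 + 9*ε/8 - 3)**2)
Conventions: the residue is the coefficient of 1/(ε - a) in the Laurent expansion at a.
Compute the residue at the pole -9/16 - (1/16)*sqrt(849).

The factor ε**2 + 9*ε/8 - 3 splits as (ε - a)(ε - a') with a = -9/16 - (1/16)*sqrt(849), a' = -9/16 + (1/16)*sqrt(849). At the order-2 pole a set g(ε) = (ε - a)^2*f(ε) = [-3/2] / (ε - a')^2.
Order-2 pole: residue = g'(a); g'(-9/16 - (1/16)*sqrt(849)) = -(512/240267)*sqrt(849), so the residue is -(512/240267)*sqrt(849).

The residue is -(512/240267)*sqrt(849).


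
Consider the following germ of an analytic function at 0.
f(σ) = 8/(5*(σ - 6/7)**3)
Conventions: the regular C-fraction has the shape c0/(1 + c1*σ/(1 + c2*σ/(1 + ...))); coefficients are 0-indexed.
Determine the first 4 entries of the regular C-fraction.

Taylor coefficients (expand at 0): a_0 = -343/135, a_1 = -2401/270, a_2 = -16807/810, a_3 = -117649/2916.
c0 = a_0 = -343/135. Peel one level at a time: if S = 1 + c*σ/S' with S'(0) = 1, then c is the σ-coefficient of S and S' = c*σ/(S - 1).
S_1 = c0/f = 1 + (-7/2)*σ + (49/12)*σ^2 + ...; c1 = -7/2.
S_2 = c1*σ/(S_1 - 1) = 1 + (7/6)*σ + (49/54)*σ^2 + ...; c2 = 7/6.
S_3 = c2*σ/(S_2 - 1) = 1 + (-7/9)*σ + ...; c3 = -7/9.

The regular C-fraction coefficients are [-343/135, -7/2, 7/6, -7/9].


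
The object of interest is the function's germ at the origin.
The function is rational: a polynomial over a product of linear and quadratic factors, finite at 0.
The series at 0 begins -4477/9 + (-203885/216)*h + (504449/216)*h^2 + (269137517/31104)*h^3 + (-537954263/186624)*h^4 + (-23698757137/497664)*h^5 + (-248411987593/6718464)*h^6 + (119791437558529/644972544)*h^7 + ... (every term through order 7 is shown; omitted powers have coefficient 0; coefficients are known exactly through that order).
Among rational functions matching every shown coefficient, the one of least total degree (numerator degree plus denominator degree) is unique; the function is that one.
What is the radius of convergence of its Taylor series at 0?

No rational of total degree below 5 reproduces all 8 coefficients; solving the [1/4] Pade equations on them gives f(h) = (-19*h/8 - 37)/(h**2 - h/4 + 3/11)**2, whose expansion matches every shown term.
Denominator factor (h**2 - h/4 + 3/11)^2: discriminant -181/176, complex-conjugate roots (1/8) + ((1/88)*sqrt(1991))*i and (1/8) - ((1/88)*sqrt(1991))*i; poles of order 2, moduli (1/11)*sqrt(33) and (1/11)*sqrt(33).
The radius of convergence is the smallest modulus among the singular points: (1/11)*sqrt(33).

The radius of convergence is (1/11)*sqrt(33).


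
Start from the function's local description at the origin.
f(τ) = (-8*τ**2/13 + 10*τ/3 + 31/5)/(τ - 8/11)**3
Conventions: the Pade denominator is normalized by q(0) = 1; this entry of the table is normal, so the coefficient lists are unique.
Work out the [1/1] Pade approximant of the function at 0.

Taylor coefficients needed (expand at 0): a_0 = -41261/2560, a_1 = -4617239/61440, a_2 = -231073579/1064960.
Write the denominator as Q(τ) = 1 + q1*τ. Requiring Q*f - P = O(τ^3) with deg P <= 1 kills the coefficients of τ^2..τ^2 in Q*f:
  τ^2: a_2 + q1*a_1 = 0, i.e. -231073579/1064960 + (-4617239/61440)*q1 = 0.
Solving this linear system: q1 = -520827/180388.
The numerator is Q*f truncated at degree 1: P0 = a_0 = -41261/2560; P1 = a_1 + q1*a_0 = -79284570101/2770759680.

The Pade approximant has numerator coefficients [-41261/2560, -79284570101/2770759680]; denominator coefficients [1, -520827/180388].


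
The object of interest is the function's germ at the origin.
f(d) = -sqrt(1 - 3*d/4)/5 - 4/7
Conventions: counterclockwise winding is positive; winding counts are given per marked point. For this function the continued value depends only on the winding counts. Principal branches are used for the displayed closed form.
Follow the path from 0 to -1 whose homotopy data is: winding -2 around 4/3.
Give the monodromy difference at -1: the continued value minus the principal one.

The rational part is single-valued and drops out of the difference; each branch term changes only by its own monodromy.
(-1/5)*sqrt(1 - d/(4/3)): winding -2 is even, the square root returns to the same sheet, contribution 0.
Summing the contributions at d = -1 gives 0.

Continued minus principal equals 0.


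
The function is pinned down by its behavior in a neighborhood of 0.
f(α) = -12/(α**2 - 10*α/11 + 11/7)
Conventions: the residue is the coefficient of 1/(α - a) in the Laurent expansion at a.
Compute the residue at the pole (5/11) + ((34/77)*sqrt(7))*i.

The factor α**2 - 10*α/11 + 11/7 splits as (α - a)(α - a') with a = (5/11) + ((34/77)*sqrt(7))*i, a' = (5/11) - ((34/77)*sqrt(7))*i. At the order-1 pole a set g(α) = (α - a)*f(α) = [-12] / (α - a').
Simple pole: residue = g(a) at a = (5/11) + ((34/77)*sqrt(7))*i, which is ((33/17)*sqrt(7))*i.

The residue is ((33/17)*sqrt(7))*i.


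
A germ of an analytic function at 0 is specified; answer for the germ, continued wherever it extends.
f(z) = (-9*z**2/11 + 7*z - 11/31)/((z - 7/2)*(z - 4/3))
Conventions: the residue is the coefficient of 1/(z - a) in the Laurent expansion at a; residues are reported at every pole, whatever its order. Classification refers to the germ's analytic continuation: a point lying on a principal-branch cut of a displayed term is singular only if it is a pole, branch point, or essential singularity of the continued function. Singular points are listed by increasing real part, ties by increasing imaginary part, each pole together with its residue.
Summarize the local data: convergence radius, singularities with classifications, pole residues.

Radius of convergence at 0: 4/3.
At 4/3: a pole of order 1; residue -15394/4433.
At 7/2: a pole of order 1; residue 57789/8866.

Denominator factor (z - 7/2): pole of order 1 at 7/2, modulus 7/2.
Denominator factor (z - 4/3): pole of order 1 at 4/3, modulus 4/3.
The radius of convergence is the smallest modulus among the singular points: 4/3.
At the order-1 pole 4/3 set g(z) = (z - (4/3))*f(z) = (-9*z**2/11 + 7*z - 11/31)/(z - 7/2).
Simple pole: residue = g(a) at a = 4/3, which is -15394/4433.
At the order-1 pole 7/2 set g(z) = (z - (7/2))*f(z) = (-9*z**2/11 + 7*z - 11/31)/(z - 4/3).
Simple pole: residue = g(a) at a = 7/2, which is 57789/8866.
List the singular points by increasing real part (a conjugate pair: the negative imaginary part first).


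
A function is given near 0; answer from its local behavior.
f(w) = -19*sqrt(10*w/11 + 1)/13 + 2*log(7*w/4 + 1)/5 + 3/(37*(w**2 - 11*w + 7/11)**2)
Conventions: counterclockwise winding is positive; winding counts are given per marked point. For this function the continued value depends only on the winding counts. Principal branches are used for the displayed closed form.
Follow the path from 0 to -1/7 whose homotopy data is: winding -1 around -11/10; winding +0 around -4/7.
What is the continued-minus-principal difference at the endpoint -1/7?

Continued minus principal equals (38/1001)*sqrt(5159).

The rational part is single-valued and drops out of the difference; each branch term changes only by its own monodromy.
(2/5)*log(1 - w/(-4/7)): winding 0 around -4/7, so this term returns to its principal value, contribution 0.
(-19/13)*sqrt(1 - w/(-11/10)): winding -1 is odd, the square root flips sign, contributing -2*(-19/13)*sqrt(1 - (-1/7)/(-11/10)) = -2*(-19/13)*sqrt(67/77) = (38/1001)*sqrt(5159).
Summing the contributions at w = -1/7 gives (38/1001)*sqrt(5159).


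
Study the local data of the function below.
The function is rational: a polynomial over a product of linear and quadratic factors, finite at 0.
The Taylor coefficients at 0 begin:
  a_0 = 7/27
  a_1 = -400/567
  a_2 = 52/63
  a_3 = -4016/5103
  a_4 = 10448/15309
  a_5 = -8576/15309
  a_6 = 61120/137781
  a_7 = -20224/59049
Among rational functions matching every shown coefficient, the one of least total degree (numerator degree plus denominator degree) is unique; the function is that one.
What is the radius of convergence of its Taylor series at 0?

The radius of convergence is 3/2.

No rational of total degree below 3 reproduces all 8 coefficients; solving the [1/2] Pade equations on them gives f(y) = (7/12 - 17*y/21)/(y + 3/2)**2, whose expansion matches every shown term.
Denominator factor (y + 3/2)^2: pole of order 2 at -3/2, modulus 3/2.
The radius of convergence is the smallest modulus among the singular points: 3/2.


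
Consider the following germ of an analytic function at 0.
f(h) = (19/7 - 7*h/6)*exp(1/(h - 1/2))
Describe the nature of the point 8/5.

The point is a regular point.

There is no denominator, hence no pole anywhere.
The essential point of exp(1/(h - (1/2))) is 1/2, not 8/5.
So the germ continues analytically to 8/5.


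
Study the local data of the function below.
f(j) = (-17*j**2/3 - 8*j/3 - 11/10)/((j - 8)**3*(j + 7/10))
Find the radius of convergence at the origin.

Denominator factor (j + 7/10): pole of order 1 at -7/10, modulus 7/10.
Denominator factor (j - 8)^3: pole of order 3 at 8, modulus 8.
The radius of convergence is the smallest modulus among the singular points: 7/10.

The radius of convergence is 7/10.


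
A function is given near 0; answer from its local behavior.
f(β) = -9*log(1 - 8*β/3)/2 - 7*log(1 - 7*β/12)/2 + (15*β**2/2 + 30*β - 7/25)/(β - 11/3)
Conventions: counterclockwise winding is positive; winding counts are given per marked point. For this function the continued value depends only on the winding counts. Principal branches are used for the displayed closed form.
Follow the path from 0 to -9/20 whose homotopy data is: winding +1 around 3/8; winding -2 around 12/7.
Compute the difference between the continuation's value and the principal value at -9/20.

Continued minus principal equals (5)*pi*i.

The rational part is single-valued and drops out of the difference; each branch term changes only by its own monodromy.
(-9/2)*log(1 - β/(3/8)): each positive loop around 3/8 adds 2*pi*i to the log, so winding +1 contributes (-9/2)*(1)*2*pi*i = -(9)*pi*i.
(-7/2)*log(1 - β/(12/7)): each positive loop around 12/7 adds 2*pi*i to the log, so winding -2 contributes (-7/2)*(-2)*2*pi*i = (14)*pi*i.
Summing the contributions at β = -9/20 gives (5)*pi*i.


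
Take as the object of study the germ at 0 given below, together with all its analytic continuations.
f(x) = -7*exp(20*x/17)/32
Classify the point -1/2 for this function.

The point is a regular point.

There is no denominator, hence no pole anywhere.
The factor exp(20*x/17) is entire.
So the germ continues analytically to -1/2.


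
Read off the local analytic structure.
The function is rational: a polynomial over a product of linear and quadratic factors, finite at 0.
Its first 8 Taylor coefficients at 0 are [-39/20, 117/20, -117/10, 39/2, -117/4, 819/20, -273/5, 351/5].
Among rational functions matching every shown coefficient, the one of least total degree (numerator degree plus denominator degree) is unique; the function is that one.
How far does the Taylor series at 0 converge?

No rational of total degree below 3 reproduces all 8 coefficients; solving the [0/3] Pade equations on them gives f(ν) = -39/(20*(ν + 1)**3), whose expansion matches every shown term.
Denominator factor (ν + 1)^3: pole of order 3 at -1, modulus 1.
The radius of convergence is the smallest modulus among the singular points: 1.

The radius of convergence is 1.


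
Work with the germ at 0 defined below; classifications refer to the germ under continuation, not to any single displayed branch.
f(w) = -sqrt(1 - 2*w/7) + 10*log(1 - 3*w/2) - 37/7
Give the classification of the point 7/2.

The term (-1)*sqrt(1 - w/(7/2)) has argument 1 - 7/2/(7/2) = 0 at 7/2: a square-root (algebraic, two-sheeted) branch point; the remaining terms are analytic or single-valued there.

The point is an algebraic (square-root) branch point.


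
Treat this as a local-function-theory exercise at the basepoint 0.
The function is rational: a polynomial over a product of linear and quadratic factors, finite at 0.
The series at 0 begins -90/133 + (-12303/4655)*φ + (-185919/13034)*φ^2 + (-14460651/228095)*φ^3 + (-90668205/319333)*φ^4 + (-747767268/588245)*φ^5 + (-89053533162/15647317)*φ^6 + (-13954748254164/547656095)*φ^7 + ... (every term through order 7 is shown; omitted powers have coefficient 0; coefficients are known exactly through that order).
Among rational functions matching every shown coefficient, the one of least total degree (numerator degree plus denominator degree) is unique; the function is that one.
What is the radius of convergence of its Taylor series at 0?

No rational of total degree below 4 reproduces all 8 coefficients; solving the [2/2] Pade equations on them gives f(φ) = (11*φ**2/4 - 3*φ/10 + 15/19)/(φ**2 + 5*φ - 7/6), whose expansion matches every shown term.
Denominator factor (φ**2 + 5*φ - 7/6): discriminant 89/3, real irrational roots -5/2 + (1/6)*sqrt(267) and -5/2 - (1/6)*sqrt(267); poles of order 1, moduli -5/2 + (1/6)*sqrt(267) and 5/2 + (1/6)*sqrt(267).
The radius of convergence is the smallest modulus among the singular points: -5/2 + (1/6)*sqrt(267).

The radius of convergence is -5/2 + (1/6)*sqrt(267).


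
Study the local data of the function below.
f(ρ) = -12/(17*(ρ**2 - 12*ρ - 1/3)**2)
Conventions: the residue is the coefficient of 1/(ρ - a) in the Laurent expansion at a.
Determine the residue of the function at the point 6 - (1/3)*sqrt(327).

The residue is -(9/201977)*sqrt(327).

The factor ρ**2 - 12*ρ - 1/3 splits as (ρ - a)(ρ - a') with a = 6 - (1/3)*sqrt(327), a' = 6 + (1/3)*sqrt(327). At the order-2 pole a set g(ρ) = (ρ - a)^2*f(ρ) = [-12/17] / (ρ - a')^2.
Order-2 pole: residue = g'(a); g'(6 - (1/3)*sqrt(327)) = -(9/201977)*sqrt(327), so the residue is -(9/201977)*sqrt(327).


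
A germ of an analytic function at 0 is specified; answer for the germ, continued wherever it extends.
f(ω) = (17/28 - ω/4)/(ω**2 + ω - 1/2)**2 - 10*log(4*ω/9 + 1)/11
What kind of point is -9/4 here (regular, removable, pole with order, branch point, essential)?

The term (-10/11)*log(1 - ω/(-9/4)) has argument 1 - -9/4/(-9/4) = 0 at -9/4: a logarithmic (infinitely-sheeted) branch point; the remaining terms are analytic or single-valued there.

The point is a logarithmic branch point.


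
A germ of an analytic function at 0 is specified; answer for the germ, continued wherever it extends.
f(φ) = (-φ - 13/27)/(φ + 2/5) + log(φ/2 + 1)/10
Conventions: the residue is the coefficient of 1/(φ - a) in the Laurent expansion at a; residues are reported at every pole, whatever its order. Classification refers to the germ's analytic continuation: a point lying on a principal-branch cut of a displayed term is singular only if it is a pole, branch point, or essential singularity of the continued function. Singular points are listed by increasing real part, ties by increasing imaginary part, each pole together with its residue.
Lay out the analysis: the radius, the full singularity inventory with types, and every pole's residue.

Denominator factor (φ + 2/5): pole of order 1 at -2/5, modulus 2/5.
Branch term (1/10)*log(1 - φ/(-2)): its argument vanishes at φ = -2, a logarithmic branch point, modulus 2.
The radius of convergence is the smallest modulus among the singular points: 2/5.
The branch term is analytic at -2/5 and contributes nothing to the residue; only the rational part matters.
At the order-1 pole -2/5 set g(φ) = (φ - (-2/5))*(rational part) = -φ - 13/27.
Simple pole: residue = g(a) at a = -2/5, which is -11/135.
List the singular points by increasing real part (a conjugate pair: the negative imaginary part first).

Radius of convergence at 0: 2/5.
At -2: a logarithmic branch point.
At -2/5: a pole of order 1; residue -11/135.


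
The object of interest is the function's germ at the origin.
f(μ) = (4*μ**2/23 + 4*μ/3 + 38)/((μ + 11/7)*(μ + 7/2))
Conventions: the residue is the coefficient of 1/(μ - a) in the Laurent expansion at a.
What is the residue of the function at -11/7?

The residue is 245692/13041.

At the order-1 pole -11/7 set g(μ) = (μ - (-11/7))*f(μ) = (4*μ**2/23 + 4*μ/3 + 38)/(μ + 7/2).
Simple pole: residue = g(a) at a = -11/7, which is 245692/13041.


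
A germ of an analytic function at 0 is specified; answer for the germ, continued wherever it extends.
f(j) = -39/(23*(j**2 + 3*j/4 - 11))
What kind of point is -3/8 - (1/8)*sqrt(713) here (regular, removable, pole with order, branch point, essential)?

The denominator factor j**2 + 3*j/4 - 11 vanishes at -3/8 - (1/8)*sqrt(713) and appears to the power 1; the numerator there equals -39/23, nonzero, and no other factor vanishes.
Hence a pole whose order is the multiplicity, 1.

The point is a pole of order 1.


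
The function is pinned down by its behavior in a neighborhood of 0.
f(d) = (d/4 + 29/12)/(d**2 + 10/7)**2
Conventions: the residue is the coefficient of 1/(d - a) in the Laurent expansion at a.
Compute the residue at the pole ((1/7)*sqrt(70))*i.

The factor d**2 + 10/7 splits as (d - a)(d - a') with a = ((1/7)*sqrt(70))*i, a' = -((1/7)*sqrt(70))*i. At the order-2 pole a set g(d) = (d - a)^2*f(d) = [d/4 + 29/12] / (d - a')^2.
Order-2 pole: residue = g'(a); g'(((1/7)*sqrt(70))*i) = -((203/4800)*sqrt(70))*i, so the residue is -((203/4800)*sqrt(70))*i.

The residue is -((203/4800)*sqrt(70))*i.


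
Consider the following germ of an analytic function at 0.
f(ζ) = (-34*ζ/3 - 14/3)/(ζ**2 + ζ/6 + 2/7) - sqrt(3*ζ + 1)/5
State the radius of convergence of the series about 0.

Denominator factor (ζ**2 + ζ/6 + 2/7): discriminant -281/252, complex-conjugate roots (-1/12) + ((1/84)*sqrt(1967))*i and (-1/12) - ((1/84)*sqrt(1967))*i; poles of order 1, moduli (1/7)*sqrt(14) and (1/7)*sqrt(14).
Branch term (-1/5)*sqrt(1 - ζ/(-1/3)): its argument vanishes at ζ = -1/3, a square-root branch point, modulus 1/3.
The radius of convergence is the smallest modulus among the singular points: 1/3.

The radius of convergence is 1/3.


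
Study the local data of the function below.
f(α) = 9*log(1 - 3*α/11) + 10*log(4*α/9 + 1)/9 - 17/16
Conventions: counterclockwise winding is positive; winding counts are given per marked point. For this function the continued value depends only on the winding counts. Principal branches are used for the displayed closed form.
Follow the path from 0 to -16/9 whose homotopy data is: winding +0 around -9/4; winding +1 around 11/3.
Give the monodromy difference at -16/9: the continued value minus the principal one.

The rational part is single-valued and drops out of the difference; each branch term changes only by its own monodromy.
(9)*log(1 - α/(11/3)): each positive loop around 11/3 adds 2*pi*i to the log, so winding +1 contributes (9)*(1)*2*pi*i = (18)*pi*i.
(10/9)*log(1 - α/(-9/4)): winding 0 around -9/4, so this term returns to its principal value, contribution 0.
Summing the contributions at α = -16/9 gives (18)*pi*i.

Continued minus principal equals (18)*pi*i.


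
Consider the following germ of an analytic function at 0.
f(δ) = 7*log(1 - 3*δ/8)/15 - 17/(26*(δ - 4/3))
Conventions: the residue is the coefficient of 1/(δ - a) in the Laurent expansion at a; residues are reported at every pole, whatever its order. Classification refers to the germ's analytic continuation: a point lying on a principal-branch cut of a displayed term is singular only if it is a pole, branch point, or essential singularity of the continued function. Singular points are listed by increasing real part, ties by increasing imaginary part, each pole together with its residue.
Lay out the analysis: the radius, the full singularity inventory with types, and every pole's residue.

Radius of convergence at 0: 4/3.
At 4/3: a pole of order 1; residue -17/26.
At 8/3: a logarithmic branch point.

Denominator factor (δ - 4/3): pole of order 1 at 4/3, modulus 4/3.
Branch term (7/15)*log(1 - δ/(8/3)): its argument vanishes at δ = 8/3, a logarithmic branch point, modulus 8/3.
The radius of convergence is the smallest modulus among the singular points: 4/3.
The branch term is analytic at 4/3 and contributes nothing to the residue; only the rational part matters.
At the order-1 pole 4/3 set g(δ) = (δ - (4/3))*(rational part) = -17/26.
Simple pole: residue = g(a) at a = 4/3, which is -17/26.
List the singular points by increasing real part (a conjugate pair: the negative imaginary part first).


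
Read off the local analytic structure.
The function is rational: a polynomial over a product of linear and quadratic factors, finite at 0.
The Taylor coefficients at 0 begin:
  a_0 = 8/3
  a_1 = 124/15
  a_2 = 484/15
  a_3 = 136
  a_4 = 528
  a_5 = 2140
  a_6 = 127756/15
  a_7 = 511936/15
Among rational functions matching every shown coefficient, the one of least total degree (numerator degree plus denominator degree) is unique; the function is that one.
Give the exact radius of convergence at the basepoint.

The radius of convergence is 1/4.

No rational of total degree below 5 reproduces all 8 coefficients; solving the [1/4] Pade equations on them gives f(h) = (-7*h/5 - 2/3)/((h - 1/4)*(h + 1)**3), whose expansion matches every shown term.
Denominator factor (h - 1/4): pole of order 1 at 1/4, modulus 1/4.
Denominator factor (h + 1)^3: pole of order 3 at -1, modulus 1.
The radius of convergence is the smallest modulus among the singular points: 1/4.


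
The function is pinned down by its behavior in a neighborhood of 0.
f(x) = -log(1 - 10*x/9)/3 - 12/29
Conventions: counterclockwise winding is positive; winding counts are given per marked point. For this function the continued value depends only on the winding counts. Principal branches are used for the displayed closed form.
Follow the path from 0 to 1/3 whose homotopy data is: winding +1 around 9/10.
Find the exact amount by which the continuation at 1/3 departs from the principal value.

Continued minus principal equals -(2/3)*pi*i.

The rational part is single-valued and drops out of the difference; each branch term changes only by its own monodromy.
(-1/3)*log(1 - x/(9/10)): each positive loop around 9/10 adds 2*pi*i to the log, so winding +1 contributes (-1/3)*(1)*2*pi*i = -(2/3)*pi*i.
Summing the contributions at x = 1/3 gives -(2/3)*pi*i.


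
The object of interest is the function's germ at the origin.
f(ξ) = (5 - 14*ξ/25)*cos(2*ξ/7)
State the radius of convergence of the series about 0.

The factor cos(2*ξ/7) is entire and contributes no finite singular point.
The polynomial part has no poles.
No finite singular points: the Taylor series at 0 converges everywhere.

The radius of convergence is infinite.


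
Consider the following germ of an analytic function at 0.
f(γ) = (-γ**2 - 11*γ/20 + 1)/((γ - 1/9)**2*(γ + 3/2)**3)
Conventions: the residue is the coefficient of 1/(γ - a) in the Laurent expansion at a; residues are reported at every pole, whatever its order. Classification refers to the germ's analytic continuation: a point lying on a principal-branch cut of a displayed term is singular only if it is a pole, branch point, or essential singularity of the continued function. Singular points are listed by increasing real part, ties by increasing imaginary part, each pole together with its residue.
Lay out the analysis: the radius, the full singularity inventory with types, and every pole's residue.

Radius of convergence at 0: 1/9.
At -3/2: a pole of order 3; residue 2111994/3536405.
At 1/9: a pole of order 2; residue -2111994/3536405.

Denominator factor (γ + 3/2)^3: pole of order 3 at -3/2, modulus 3/2.
Denominator factor (γ - 1/9)^2: pole of order 2 at 1/9, modulus 1/9.
The radius of convergence is the smallest modulus among the singular points: 1/9.
At the order-3 pole -3/2 set g(γ) = (γ - (-3/2))^3*f(γ) = (-γ**2 - 11*γ/20 + 1)/(γ - 1/9)**2.
Order-3 pole: residue = g''(a)/2; g''(-3/2) = 4223988/3536405, so the residue is 2111994/3536405.
At the order-2 pole 1/9 set g(γ) = (γ - (1/9))^2*f(γ) = (-γ**2 - 11*γ/20 + 1)/(γ + 3/2)**3.
Order-2 pole: residue = g'(a); g'(1/9) = -2111994/3536405, so the residue is -2111994/3536405.
List the singular points by increasing real part (a conjugate pair: the negative imaginary part first).
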